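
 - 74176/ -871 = 85 + 141/871 = 85.16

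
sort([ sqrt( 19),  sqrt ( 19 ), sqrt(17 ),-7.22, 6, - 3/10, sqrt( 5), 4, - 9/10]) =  [ - 7.22, - 9/10, - 3/10, sqrt(5), 4, sqrt( 17 ), sqrt ( 19), sqrt (19 ), 6]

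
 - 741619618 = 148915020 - 890534638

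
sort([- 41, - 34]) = [ - 41, - 34 ] 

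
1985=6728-4743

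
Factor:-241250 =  -2^1*5^4*193^1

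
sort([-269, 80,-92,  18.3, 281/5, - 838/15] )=[- 269, - 92, - 838/15, 18.3, 281/5,80 ]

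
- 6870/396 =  - 1145/66= - 17.35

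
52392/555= 94 + 2/5 = 94.40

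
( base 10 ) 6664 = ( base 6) 50504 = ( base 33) 63V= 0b1101000001000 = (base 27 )93m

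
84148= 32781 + 51367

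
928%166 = 98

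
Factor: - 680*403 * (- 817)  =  223890680 = 2^3 * 5^1*13^1 * 17^1*19^1* 31^1 * 43^1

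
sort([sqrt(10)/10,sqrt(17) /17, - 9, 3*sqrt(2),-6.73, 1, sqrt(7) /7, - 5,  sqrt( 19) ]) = [-9,-6.73, -5, sqrt(17 ) /17, sqrt(10)/10,sqrt(7) /7, 1, 3*sqrt(2 ), sqrt(19) ] 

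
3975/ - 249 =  - 16  +  3/83 =-  15.96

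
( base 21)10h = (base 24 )j2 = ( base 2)111001010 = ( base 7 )1223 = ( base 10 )458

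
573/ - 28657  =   - 1  +  28084/28657 = -  0.02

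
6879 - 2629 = 4250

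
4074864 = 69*59056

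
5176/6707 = 5176/6707  =  0.77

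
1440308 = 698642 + 741666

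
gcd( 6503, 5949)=1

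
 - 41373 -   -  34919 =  - 6454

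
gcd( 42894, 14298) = 14298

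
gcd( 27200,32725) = 425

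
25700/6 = 12850/3 = 4283.33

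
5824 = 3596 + 2228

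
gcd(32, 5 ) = 1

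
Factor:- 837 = - 3^3*31^1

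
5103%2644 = 2459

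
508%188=132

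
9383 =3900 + 5483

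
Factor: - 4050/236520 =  - 5/292 = - 2^( - 2 ) * 5^1*73^(-1 )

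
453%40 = 13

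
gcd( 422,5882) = 2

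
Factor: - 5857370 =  -2^1*5^1*585737^1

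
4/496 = 1/124 = 0.01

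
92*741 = 68172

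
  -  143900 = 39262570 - 39406470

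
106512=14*7608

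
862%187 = 114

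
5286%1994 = 1298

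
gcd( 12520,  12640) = 40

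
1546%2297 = 1546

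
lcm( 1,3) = 3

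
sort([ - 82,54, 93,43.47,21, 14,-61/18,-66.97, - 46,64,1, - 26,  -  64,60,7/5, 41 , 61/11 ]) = [ - 82,  -  66.97,-64, - 46, - 26 , - 61/18,1,7/5,61/11,14,21,41 , 43.47,54,60, 64,93]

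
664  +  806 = 1470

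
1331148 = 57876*23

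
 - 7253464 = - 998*7268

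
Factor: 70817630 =2^1*5^1*13^1 * 37^1*14723^1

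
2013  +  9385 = 11398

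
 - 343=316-659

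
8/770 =4/385 = 0.01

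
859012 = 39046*22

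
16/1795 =16/1795 = 0.01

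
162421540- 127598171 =34823369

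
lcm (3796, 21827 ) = 87308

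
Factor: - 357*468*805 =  - 2^2*3^3*5^1*7^2*13^1*17^1*23^1=- 134496180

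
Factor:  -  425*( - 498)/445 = 2^1*3^1*5^1 * 17^1*83^1*89^ (-1) = 42330/89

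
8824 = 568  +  8256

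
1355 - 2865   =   - 1510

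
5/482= 5/482 =0.01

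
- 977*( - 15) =14655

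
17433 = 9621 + 7812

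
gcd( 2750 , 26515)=5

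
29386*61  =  1792546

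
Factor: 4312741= 4312741^1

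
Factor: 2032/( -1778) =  - 2^3*7^(-1 )= - 8/7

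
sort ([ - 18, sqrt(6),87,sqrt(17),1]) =[ - 18,1,sqrt ( 6 ), sqrt( 17 ),87] 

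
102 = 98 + 4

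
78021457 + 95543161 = 173564618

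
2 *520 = 1040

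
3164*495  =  1566180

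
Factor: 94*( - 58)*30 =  - 163560 = - 2^3*3^1 * 5^1*29^1*47^1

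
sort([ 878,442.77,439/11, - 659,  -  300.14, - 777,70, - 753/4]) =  [  -  777 , - 659, - 300.14, - 753/4 , 439/11,70,442.77, 878]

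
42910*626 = 26861660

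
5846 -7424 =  - 1578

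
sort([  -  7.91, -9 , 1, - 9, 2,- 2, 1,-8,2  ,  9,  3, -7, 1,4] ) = [-9 ,- 9,- 8, - 7.91,- 7, -2,1, 1,1,2 , 2,3,4, 9] 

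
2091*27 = 56457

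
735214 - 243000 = 492214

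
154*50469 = 7772226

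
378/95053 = 54/13579 = 0.00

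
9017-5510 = 3507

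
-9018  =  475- 9493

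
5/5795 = 1/1159 = 0.00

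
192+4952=5144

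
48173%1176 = 1133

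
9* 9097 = 81873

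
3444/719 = 3444/719 = 4.79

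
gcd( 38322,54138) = 6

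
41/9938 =41/9938 = 0.00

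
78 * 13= 1014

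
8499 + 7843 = 16342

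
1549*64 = 99136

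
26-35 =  - 9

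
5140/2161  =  2 + 818/2161 = 2.38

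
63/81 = 7/9 = 0.78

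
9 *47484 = 427356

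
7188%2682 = 1824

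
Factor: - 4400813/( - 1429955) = 5^ (-1 )*17^( - 1)*16823^(-1 )*4400813^1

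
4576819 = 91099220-86522401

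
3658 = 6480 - 2822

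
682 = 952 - 270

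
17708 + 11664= 29372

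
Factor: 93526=2^1 * 101^1*463^1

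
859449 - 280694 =578755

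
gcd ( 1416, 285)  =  3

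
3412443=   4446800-1034357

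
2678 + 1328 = 4006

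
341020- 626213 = -285193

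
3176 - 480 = 2696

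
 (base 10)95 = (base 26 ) 3H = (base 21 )4B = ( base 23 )43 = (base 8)137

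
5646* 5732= 32362872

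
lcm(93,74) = 6882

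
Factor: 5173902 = 2^1*3^3*95813^1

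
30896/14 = 15448/7  =  2206.86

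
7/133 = 1/19 = 0.05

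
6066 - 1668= 4398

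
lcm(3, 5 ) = 15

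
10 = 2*5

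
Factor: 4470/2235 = 2^1 = 2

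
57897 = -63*( - 919)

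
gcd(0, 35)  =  35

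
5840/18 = 324 + 4/9 = 324.44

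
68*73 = 4964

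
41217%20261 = 695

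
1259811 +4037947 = 5297758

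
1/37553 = 1/37553 = 0.00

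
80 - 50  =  30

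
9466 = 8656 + 810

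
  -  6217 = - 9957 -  - 3740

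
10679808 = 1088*9816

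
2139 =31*69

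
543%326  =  217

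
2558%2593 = 2558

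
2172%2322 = 2172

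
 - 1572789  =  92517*(-17) 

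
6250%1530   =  130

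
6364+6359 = 12723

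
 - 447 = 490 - 937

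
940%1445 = 940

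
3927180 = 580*6771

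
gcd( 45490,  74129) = 1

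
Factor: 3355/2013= 3^( - 1 )*5^1 = 5/3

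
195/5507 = 195/5507 = 0.04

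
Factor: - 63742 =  - 2^1* 7^1*29^1*157^1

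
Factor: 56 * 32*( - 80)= -2^12*5^1 * 7^1 = - 143360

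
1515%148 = 35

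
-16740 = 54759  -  71499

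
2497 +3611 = 6108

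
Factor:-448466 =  - 2^1*224233^1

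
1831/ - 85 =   -  22 + 39/85=-21.54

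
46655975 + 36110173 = 82766148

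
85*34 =2890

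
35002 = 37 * 946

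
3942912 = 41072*96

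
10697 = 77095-66398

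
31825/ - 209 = - 153 + 8/11 = - 152.27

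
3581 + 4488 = 8069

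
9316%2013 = 1264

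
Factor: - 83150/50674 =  - 5^2*13^( - 1)*1663^1 * 1949^(  -  1 ) = - 41575/25337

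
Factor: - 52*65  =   - 2^2*5^1*13^2 = -3380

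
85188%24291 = 12315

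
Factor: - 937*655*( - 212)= 2^2*5^1 * 53^1 * 131^1*937^1 = 130111820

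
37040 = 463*80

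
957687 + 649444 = 1607131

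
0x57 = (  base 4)1113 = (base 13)69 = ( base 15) 5c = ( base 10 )87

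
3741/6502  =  3741/6502 = 0.58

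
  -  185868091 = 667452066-853320157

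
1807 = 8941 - 7134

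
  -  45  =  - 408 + 363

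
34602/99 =349 + 17/33 = 349.52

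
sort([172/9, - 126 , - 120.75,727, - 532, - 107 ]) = [ - 532, - 126,-120.75, - 107,172/9,727 ] 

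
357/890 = 357/890 = 0.40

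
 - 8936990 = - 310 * 28829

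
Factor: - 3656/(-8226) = 4/9 = 2^2*3^( - 2 )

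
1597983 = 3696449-2098466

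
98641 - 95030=3611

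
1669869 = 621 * 2689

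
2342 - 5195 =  - 2853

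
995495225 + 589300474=1584795699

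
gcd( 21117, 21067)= 1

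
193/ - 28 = -7+3/28= -6.89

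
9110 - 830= 8280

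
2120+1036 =3156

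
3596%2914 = 682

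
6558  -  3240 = 3318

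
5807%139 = 108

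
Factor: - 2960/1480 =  - 2^1=- 2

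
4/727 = 4/727 = 0.01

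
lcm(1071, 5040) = 85680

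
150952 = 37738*4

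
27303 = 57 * 479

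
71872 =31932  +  39940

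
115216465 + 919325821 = 1034542286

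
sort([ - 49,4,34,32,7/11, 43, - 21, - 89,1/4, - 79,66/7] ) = [ - 89, - 79, - 49 , - 21,  1/4,7/11, 4,66/7,  32, 34,43 ] 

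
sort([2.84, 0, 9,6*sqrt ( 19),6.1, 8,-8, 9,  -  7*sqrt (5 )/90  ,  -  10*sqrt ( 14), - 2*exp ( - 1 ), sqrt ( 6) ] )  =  [ - 10*sqrt(14 ),-8, - 2 * exp( - 1), - 7*sqrt(5)/90 , 0, sqrt( 6 ),2.84,6.1, 8, 9, 9, 6*sqrt (19)]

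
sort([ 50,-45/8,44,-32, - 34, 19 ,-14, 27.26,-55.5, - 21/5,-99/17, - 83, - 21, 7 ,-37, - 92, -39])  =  [- 92,-83, - 55.5,  -  39, - 37, - 34, - 32,  -  21, - 14,- 99/17, - 45/8, - 21/5, 7, 19, 27.26,44, 50]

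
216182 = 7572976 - 7356794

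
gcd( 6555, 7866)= 1311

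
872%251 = 119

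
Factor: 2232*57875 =2^3*3^2*5^3*31^1*463^1 = 129177000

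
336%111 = 3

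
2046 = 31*66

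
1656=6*276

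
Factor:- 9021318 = - 2^1*3^1*127^1*11839^1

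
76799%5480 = 79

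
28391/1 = 28391 = 28391.00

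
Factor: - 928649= - 928649^1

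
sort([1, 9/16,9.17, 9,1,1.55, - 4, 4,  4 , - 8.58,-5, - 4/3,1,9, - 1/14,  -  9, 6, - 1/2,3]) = [- 9, - 8.58, - 5 , - 4 , - 4/3 , - 1/2, - 1/14, 9/16,1, 1,1,1.55,3,4,4,6,9,  9,9.17 ]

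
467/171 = 2  +  125/171 = 2.73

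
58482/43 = 1360 + 2/43 = 1360.05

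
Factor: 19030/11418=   5/3 = 3^( - 1)*5^1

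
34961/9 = 3884 + 5/9 = 3884.56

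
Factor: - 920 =-2^3*5^1*23^1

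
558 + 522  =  1080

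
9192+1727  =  10919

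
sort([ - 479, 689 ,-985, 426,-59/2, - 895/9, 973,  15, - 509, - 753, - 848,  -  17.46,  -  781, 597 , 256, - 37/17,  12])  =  [-985, -848,- 781,-753, - 509, - 479,-895/9,-59/2, - 17.46,- 37/17 , 12, 15,256 , 426, 597 , 689, 973]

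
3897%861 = 453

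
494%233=28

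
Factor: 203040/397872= 470/921 = 2^1*3^(  -  1)*5^1*47^1*307^( - 1) 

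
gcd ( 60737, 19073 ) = 1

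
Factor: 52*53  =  2756=2^2*13^1*53^1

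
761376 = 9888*77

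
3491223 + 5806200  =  9297423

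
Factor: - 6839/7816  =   - 7/8 = - 2^( - 3) * 7^1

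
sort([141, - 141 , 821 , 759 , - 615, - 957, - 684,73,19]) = [ - 957, - 684, - 615,-141, 19,73,141, 759, 821 ] 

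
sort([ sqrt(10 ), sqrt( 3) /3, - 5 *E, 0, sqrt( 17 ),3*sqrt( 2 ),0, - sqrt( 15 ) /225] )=[-5*E, - sqrt( 15 ) /225, 0, 0,  sqrt(3)/3,sqrt(10 ) , sqrt( 17),3 * sqrt( 2 )]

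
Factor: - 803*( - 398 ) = 2^1 * 11^1*73^1*199^1 = 319594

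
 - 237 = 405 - 642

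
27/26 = 1 + 1/26 = 1.04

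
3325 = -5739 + 9064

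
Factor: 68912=2^4*59^1*73^1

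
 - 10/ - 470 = 1/47= 0.02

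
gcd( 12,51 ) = 3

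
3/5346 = 1/1782 = 0.00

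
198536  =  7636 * 26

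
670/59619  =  670/59619=0.01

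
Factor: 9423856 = 2^4*13^1 *45307^1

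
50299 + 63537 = 113836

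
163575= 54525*3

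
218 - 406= - 188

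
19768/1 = 19768  =  19768.00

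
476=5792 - 5316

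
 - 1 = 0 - 1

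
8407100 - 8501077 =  - 93977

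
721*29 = 20909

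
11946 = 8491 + 3455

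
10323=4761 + 5562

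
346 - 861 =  - 515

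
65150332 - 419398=64730934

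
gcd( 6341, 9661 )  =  1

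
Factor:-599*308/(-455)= 26356/65= 2^2 *5^(-1)*11^1*13^ (-1)*599^1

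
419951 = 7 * 59993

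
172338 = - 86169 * (  -  2 ) 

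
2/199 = 2/199 = 0.01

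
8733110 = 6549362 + 2183748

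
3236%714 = 380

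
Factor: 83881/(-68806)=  - 2^( - 1)*7^1*23^1*521^1 * 34403^( - 1)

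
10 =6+4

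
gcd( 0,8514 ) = 8514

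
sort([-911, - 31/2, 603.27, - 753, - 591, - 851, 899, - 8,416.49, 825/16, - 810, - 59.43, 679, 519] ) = [-911,-851,-810, - 753, - 591 ,  -  59.43,-31/2, - 8, 825/16, 416.49,519, 603.27, 679,899]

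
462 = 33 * 14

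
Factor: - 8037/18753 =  - 3^1*7^( - 1)=-3/7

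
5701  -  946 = 4755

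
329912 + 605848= 935760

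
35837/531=67 + 260/531 = 67.49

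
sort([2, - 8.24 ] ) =[ - 8.24, 2]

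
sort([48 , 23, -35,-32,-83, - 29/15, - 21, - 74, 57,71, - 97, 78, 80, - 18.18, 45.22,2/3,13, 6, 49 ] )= [ - 97, - 83,-74, - 35, - 32 ,  -  21, - 18.18,-29/15, 2/3,6,13,23 , 45.22, 48 , 49,57, 71,  78,80]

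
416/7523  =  416/7523 = 0.06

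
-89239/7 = -12749 + 4/7 = -12748.43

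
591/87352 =591/87352=0.01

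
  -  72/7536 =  - 1 + 311/314 = -0.01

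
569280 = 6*94880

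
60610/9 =60610/9 = 6734.44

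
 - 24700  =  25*( - 988)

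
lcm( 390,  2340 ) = 2340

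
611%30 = 11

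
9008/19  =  474 + 2/19 = 474.11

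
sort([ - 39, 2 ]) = [ - 39, 2] 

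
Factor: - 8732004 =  - 2^2*3^1 * 727667^1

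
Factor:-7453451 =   -  7453451^1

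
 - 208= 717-925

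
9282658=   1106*8393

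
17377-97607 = -80230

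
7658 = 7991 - 333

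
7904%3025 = 1854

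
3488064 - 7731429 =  - 4243365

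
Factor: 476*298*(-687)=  - 97449576 = - 2^3*3^1*7^1*17^1*149^1*229^1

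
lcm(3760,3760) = 3760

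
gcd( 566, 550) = 2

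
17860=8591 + 9269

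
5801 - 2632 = 3169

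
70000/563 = 70000/563=124.33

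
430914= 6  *71819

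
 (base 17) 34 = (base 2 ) 110111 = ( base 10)55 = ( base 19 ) 2h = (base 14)3d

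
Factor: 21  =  3^1*7^1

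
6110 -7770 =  - 1660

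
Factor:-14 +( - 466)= -480 = - 2^5*3^1*5^1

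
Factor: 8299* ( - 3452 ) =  - 28648148 = -2^2*43^1* 193^1 * 863^1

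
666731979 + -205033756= 461698223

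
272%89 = 5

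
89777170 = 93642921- 3865751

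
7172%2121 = 809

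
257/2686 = 257/2686 = 0.10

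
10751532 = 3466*3102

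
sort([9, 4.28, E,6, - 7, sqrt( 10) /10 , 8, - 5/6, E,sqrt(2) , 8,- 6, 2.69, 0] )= [ - 7 , - 6, - 5/6, 0  ,  sqrt( 10 ) /10 , sqrt( 2),2.69, E, E, 4.28, 6,8, 8 , 9 ] 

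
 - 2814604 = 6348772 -9163376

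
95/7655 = 19/1531 =0.01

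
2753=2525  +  228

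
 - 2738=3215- 5953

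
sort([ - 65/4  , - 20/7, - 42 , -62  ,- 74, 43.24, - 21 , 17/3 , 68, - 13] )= [ - 74, - 62, - 42, - 21,-65/4, - 13, - 20/7 , 17/3 , 43.24, 68]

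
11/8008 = 1/728 = 0.00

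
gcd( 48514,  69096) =2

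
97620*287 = 28016940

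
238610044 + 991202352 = 1229812396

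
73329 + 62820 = 136149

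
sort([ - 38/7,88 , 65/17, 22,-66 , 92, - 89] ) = [ - 89, - 66, - 38/7, 65/17,22,88, 92 ]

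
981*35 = 34335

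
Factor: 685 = 5^1*137^1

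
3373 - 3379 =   -  6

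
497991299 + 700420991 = 1198412290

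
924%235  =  219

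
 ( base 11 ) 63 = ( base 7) 126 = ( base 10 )69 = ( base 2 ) 1000101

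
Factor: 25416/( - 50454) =-1412/2803 = - 2^2*353^1*2803^( - 1 ) 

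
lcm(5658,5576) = 384744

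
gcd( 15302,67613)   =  7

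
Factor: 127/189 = 3^( -3)* 7^( - 1)*127^1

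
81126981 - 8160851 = 72966130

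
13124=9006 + 4118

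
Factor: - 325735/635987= - 5^1 * 11^(-1)*17^(  -  1)*19^(-1)*179^(-1 )*65147^1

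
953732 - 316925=636807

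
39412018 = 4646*8483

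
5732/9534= 2866/4767 = 0.60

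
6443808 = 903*7136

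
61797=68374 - 6577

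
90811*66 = 5993526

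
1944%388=4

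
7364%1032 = 140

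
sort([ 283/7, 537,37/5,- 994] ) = [-994, 37/5, 283/7, 537]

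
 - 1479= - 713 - 766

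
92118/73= 92118/73 = 1261.89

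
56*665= 37240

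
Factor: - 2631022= -2^1*17^1*77383^1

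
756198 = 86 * 8793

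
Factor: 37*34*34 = 42772= 2^2 * 17^2*37^1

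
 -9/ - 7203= 3/2401 = 0.00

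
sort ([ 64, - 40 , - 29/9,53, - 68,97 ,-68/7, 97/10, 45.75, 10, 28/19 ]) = [ - 68, - 40,-68/7, - 29/9, 28/19, 97/10, 10, 45.75,53, 64, 97 ] 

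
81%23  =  12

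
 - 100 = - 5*20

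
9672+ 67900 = 77572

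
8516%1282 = 824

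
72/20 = 18/5 = 3.60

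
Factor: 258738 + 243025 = 67^1*7489^1 = 501763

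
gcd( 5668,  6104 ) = 436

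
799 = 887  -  88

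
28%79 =28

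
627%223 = 181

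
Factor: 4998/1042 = 3^1*  7^2 * 17^1*521^( - 1 ) = 2499/521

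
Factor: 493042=2^1*11^1*73^1*307^1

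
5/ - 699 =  - 5/699 = - 0.01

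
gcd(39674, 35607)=83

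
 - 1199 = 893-2092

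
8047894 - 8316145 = -268251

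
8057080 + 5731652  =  13788732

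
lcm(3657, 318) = 7314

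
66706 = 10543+56163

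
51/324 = 17/108 = 0.16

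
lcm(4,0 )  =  0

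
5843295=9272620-3429325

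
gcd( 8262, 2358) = 18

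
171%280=171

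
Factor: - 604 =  - 2^2*151^1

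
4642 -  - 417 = 5059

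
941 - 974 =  - 33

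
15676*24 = 376224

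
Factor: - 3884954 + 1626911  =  -2258043  =  - 3^1*752681^1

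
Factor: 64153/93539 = 89^( - 1 ) * 1051^(-1)*64153^1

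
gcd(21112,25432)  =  8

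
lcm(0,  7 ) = 0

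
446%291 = 155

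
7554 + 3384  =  10938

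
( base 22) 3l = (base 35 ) 2h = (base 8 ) 127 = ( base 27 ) 36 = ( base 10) 87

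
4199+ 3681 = 7880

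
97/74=1 + 23/74 = 1.31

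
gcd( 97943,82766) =1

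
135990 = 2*67995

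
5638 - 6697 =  - 1059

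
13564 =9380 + 4184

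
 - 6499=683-7182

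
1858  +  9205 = 11063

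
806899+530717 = 1337616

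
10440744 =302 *34572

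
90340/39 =90340/39 = 2316.41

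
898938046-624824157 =274113889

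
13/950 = 13/950 = 0.01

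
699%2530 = 699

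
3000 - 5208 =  - 2208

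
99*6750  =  668250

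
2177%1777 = 400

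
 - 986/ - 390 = 493/195=   2.53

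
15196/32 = 474 + 7/8 = 474.88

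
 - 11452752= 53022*( - 216)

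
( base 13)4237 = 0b10001111010100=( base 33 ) 8dv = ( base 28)BJG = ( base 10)9172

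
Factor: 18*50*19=17100 = 2^2*3^2 * 5^2*19^1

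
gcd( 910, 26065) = 65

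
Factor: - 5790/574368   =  -2^(-4)*5^1 * 31^(  -  1)= - 5/496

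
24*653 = 15672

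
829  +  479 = 1308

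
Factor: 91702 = 2^1*13^1 *3527^1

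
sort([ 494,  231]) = [ 231,494] 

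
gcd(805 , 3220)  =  805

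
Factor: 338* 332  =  112216=2^3*13^2 * 83^1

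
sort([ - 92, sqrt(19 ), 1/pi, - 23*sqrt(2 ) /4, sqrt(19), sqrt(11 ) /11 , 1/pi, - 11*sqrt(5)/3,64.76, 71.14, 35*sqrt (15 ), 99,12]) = [ - 92, - 11 * sqrt( 5 ) /3,-23*sqrt(2 ) /4,  sqrt(11 )/11, 1/pi, 1/pi,  sqrt( 19), sqrt(19), 12,64.76, 71.14,99,35*sqrt( 15)]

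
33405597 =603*55399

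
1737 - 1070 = 667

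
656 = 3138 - 2482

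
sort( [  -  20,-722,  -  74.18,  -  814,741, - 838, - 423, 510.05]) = [ -838, - 814,-722, - 423,  -  74.18 ,-20, 510.05, 741] 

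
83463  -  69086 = 14377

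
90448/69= 90448/69  =  1310.84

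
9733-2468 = 7265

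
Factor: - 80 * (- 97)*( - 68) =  - 2^6*5^1* 17^1*97^1= -  527680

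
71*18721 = 1329191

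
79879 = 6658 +73221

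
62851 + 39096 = 101947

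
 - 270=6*( - 45 ) 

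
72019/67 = 72019/67 = 1074.91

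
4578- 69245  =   - 64667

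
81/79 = 1+2/79 = 1.03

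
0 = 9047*0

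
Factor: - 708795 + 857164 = 13^1*101^1*113^1 = 148369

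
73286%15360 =11846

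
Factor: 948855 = 3^1 *5^1*17^1*61^2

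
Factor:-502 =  - 2^1*251^1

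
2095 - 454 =1641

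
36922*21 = 775362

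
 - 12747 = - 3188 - 9559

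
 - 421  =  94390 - 94811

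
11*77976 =857736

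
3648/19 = 192 = 192.00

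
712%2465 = 712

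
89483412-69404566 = 20078846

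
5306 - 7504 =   -  2198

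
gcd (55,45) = 5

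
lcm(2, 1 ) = 2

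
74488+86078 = 160566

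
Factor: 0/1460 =0 = 0^1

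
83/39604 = 83/39604 = 0.00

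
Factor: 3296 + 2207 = 5503= 5503^1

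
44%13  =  5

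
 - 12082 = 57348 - 69430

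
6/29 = 6/29 = 0.21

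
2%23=2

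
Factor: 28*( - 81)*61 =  - 2^2*3^4 *7^1*61^1 = - 138348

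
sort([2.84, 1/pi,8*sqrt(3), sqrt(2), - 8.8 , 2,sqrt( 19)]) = [ - 8.8,1/pi,sqrt( 2), 2,2.84, sqrt( 19) , 8*sqrt(3)]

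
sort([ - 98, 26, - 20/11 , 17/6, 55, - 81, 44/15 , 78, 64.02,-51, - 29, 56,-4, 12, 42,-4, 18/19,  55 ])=[ - 98, - 81,-51,  -  29,  -  4,-4, - 20/11,18/19 , 17/6,44/15, 12, 26, 42,55, 55, 56, 64.02, 78 ] 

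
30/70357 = 30/70357 = 0.00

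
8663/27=320 + 23/27 = 320.85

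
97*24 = 2328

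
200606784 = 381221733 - 180614949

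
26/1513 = 26/1513 = 0.02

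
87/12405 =29/4135=0.01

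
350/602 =25/43 = 0.58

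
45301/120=377+61/120 = 377.51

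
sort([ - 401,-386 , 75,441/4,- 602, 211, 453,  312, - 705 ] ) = [ -705, - 602, - 401, - 386,75, 441/4,211,  312, 453]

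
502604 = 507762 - 5158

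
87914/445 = 197+249/445 = 197.56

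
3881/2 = 1940 + 1/2= 1940.50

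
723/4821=241/1607= 0.15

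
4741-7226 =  - 2485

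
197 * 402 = 79194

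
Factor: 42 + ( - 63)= - 3^1*7^1 = -21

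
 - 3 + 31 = 28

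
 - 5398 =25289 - 30687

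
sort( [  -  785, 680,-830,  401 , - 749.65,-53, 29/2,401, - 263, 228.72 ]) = [  -  830, - 785,  -  749.65,- 263,- 53,29/2, 228.72,  401, 401, 680]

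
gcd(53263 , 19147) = 1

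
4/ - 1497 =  - 4/1497 = - 0.00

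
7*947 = 6629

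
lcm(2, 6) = 6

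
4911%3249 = 1662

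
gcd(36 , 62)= 2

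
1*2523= 2523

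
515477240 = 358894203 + 156583037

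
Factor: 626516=2^2*11^1*29^1*491^1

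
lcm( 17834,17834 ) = 17834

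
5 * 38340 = 191700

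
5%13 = 5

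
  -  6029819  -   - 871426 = - 5158393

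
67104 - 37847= 29257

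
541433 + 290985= 832418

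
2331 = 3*777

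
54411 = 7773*7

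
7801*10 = 78010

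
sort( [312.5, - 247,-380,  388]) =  [ - 380, - 247, 312.5,388] 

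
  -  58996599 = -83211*709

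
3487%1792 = 1695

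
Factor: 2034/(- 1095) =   -  678/365 = - 2^1*3^1*5^( - 1) * 73^ (-1)*113^1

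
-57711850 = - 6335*9110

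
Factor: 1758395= 5^1 * 17^1 * 137^1*151^1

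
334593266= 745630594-411037328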